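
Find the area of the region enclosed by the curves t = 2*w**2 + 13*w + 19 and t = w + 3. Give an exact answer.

Both boundary curves give t as a function of w, so integrate with respect to w. Setting them equal: 2*w**2 + 12*w + 16 = 0, i.e. 2*(w + 2)*(w + 4) = 0, so they meet at w = -4, -2.
For w in [-4, -2], t = 2*w**2 + 13*w + 19 is on the left; area = ∫[-4,-2] (-(2*w**2 + 12*w + 16)) dw = 8/3.

8/3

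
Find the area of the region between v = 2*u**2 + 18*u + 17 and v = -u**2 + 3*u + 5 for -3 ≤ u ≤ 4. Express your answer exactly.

The difference (2*u**2 + 18*u + 17) - (-u**2 + 3*u + 5) = 3*u**2 + 15*u + 12 changes sign at u = -1 inside [-3, 4], so split the integral there.
∫[-3,-1] (3*u**2 + 15*u + 12) du = -10; the area of that piece is 10.
∫[-1,4] (3*u**2 + 15*u + 12) du = 475/2.
Total area = 10 + 475/2 = 495/2.

495/2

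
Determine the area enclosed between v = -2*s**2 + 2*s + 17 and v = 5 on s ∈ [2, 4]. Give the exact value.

10

The difference (-2*s**2 + 2*s + 17) - (5) = -2*s**2 + 2*s + 12 changes sign at s = 3 inside [2, 4], so split the integral there.
∫[2,3] (-2*s**2 + 2*s + 12) ds = 13/3.
∫[3,4] (-2*s**2 + 2*s + 12) ds = -17/3; the area of that piece is 17/3.
Total area = 13/3 + 17/3 = 10.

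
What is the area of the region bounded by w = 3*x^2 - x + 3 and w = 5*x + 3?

Set the curves equal: 3*x^2 - x + 3 = 5*x + 3, so 3*x^2 - 6*x = 0, which factors as 3*x*(x - 2) = 0. The curves meet at x = 0, 2.
On [0, 2], w = 5*x + 3 is on top; that piece has area ∫[0,2] (-(3*x^2 - 6*x)) dx = 4.

4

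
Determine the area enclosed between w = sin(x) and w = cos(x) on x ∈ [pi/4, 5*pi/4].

2*sqrt(2)

On [pi/4, 5*pi/4], (sin(x)) - (cos(x)) = sin(x) - cos(x) is ≥ 0 throughout, so the area is a single integral of |sin(x) - cos(x)|.
∫[pi/4,5*pi/4] (sin(x) - cos(x)) dx = 2*sqrt(2).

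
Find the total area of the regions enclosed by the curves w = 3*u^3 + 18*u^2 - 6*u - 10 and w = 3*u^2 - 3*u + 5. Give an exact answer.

148

Set the curves equal: 3*u^3 + 18*u^2 - 6*u - 10 = 3*u^2 - 3*u + 5, so 3*u^3 + 15*u^2 - 3*u - 15 = 0, which factors as 3*(u - 1)*(u + 1)*(u + 5) = 0. The curves meet at u = -5, -1, 1.
On [-5, -1], w = 3*u^3 + 18*u^2 - 6*u - 10 is on top; that piece has area ∫[-5,-1] (3*u^3 + 15*u^2 - 3*u - 15) du = 128.
On [-1, 1], w = 3*u^2 - 3*u + 5 is on top; that piece has area ∫[-1,1] (-(3*u^3 + 15*u^2 - 3*u - 15)) du = 20.
Total enclosed area = 128 + 20 = 148.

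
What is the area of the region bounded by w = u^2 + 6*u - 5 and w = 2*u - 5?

32/3

Set the curves equal: u^2 + 6*u - 5 = 2*u - 5, so u^2 + 4*u = 0, which factors as u*(u + 4) = 0. The curves meet at u = -4, 0.
On [-4, 0], w = 2*u - 5 is on top; that piece has area ∫[-4,0] (-(u^2 + 4*u)) du = 32/3.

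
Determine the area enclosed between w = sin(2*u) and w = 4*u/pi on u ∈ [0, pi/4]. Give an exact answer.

1/2 - pi/8

On [0, pi/4], (sin(2*u)) - (4*u/pi) = -4*u/pi + sin(2*u) is ≥ 0 throughout, so the area is a single integral of |-4*u/pi + sin(2*u)|.
∫[0,pi/4] (-4*u/pi + sin(2*u)) du = 1/2 - pi/8.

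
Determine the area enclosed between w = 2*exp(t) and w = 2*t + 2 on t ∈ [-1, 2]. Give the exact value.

On [-1, 2], (2*exp(t)) - (2*t + 2) = -2*t + 2*exp(t) - 2 is ≥ 0 throughout, so the area is a single integral of |-2*t + 2*exp(t) - 2|.
∫[-1,2] (-2*t + 2*exp(t) - 2) dt = -9 - 2*exp(-1) + 2*exp(2).

-9 - 2*exp(-1) + 2*exp(2)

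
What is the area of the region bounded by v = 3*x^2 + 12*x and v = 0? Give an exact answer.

Set the curves equal: 3*x^2 + 12*x = 0, so 3*x^2 + 12*x = 0, which factors as 3*x*(x + 4) = 0. The curves meet at x = -4, 0.
On [-4, 0], v = 0 is on top; that piece has area ∫[-4,0] (-(3*x^2 + 12*x)) dx = 32.

32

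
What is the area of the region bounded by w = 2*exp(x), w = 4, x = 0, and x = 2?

The difference (2*exp(x)) - (4) = 2*exp(x) - 4 changes sign at x = log(2) inside [0, 2], so split the integral there.
∫[0,log(2)] (2*exp(x) - 4) dx = 2 - log(16); the area of that piece is -2 + log(16).
∫[log(2),2] (2*exp(x) - 4) dx = -12 + 4*log(2) + 2*exp(2).
Total area = (-2 + log(16)) + (-12 + 4*log(2) + 2*exp(2)) = -14 + 8*log(2) + 2*exp(2).

-14 + 8*log(2) + 2*exp(2)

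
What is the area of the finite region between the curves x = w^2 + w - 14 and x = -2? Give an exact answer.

Both boundary curves give x as a function of w, so integrate with respect to w. Setting them equal: w^2 + w - 12 = 0, i.e. (w - 3)*(w + 4) = 0, so they meet at w = -4, 3.
For w in [-4, 3], x = w^2 + w - 14 is on the left; area = ∫[-4,3] (-(w^2 + w - 12)) dw = 343/6.

343/6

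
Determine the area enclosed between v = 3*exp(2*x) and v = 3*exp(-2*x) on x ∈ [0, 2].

-3 + 3*exp(-4)/2 + 3*exp(4)/2

On [0, 2], (3*exp(2*x)) - (3*exp(-2*x)) = 3*exp(2*x) - 3*exp(-2*x) is ≥ 0 throughout, so the area is a single integral of |3*exp(2*x) - 3*exp(-2*x)|.
∫[0,2] (3*exp(2*x) - 3*exp(-2*x)) dx = -3 + 3*exp(-4)/2 + 3*exp(4)/2.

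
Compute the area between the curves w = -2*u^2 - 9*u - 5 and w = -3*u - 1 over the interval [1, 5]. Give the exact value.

512/3

On [1, 5], (-2*u^2 - 9*u - 5) - (-3*u - 1) = -2*u^2 - 6*u - 4 is ≤ 0 throughout, so the area is a single integral of |-2*u^2 - 6*u - 4|.
∫[1,5] (-2*u^2 - 6*u - 4) du = -512/3; the area of that piece is 512/3.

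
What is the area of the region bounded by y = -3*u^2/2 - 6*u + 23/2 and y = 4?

54

Set the curves equal: -3*u^2/2 - 6*u + 23/2 = 4, so -3*u^2/2 - 6*u + 15/2 = 0, which factors as -3*(u - 1)*(u + 5)/2 = 0. The curves meet at u = -5, 1.
On [-5, 1], y = -3*u^2/2 - 6*u + 23/2 is on top; that piece has area ∫[-5,1] (-3*u^2/2 - 6*u + 15/2) du = 54.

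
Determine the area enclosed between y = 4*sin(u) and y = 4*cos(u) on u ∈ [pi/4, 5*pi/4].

8*sqrt(2)

On [pi/4, 5*pi/4], (4*sin(u)) - (4*cos(u)) = 4*sin(u) - 4*cos(u) is ≥ 0 throughout, so the area is a single integral of |4*sin(u) - 4*cos(u)|.
∫[pi/4,5*pi/4] (4*sin(u) - 4*cos(u)) du = 8*sqrt(2).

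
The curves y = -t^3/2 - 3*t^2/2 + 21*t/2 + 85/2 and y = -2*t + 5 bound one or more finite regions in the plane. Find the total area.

Set the curves equal: -t^3/2 - 3*t^2/2 + 21*t/2 + 85/2 = -2*t + 5, so -t^3/2 - 3*t^2/2 + 25*t/2 + 75/2 = 0, which factors as -(t - 5)*(t + 3)*(t + 5)/2 = 0. The curves meet at t = -5, -3, 5.
On [-5, -3], y = -2*t + 5 is on top; that piece has area ∫[-5,-3] (-(-t^3/2 - 3*t^2/2 + 25*t/2 + 75/2)) dt = 6.
On [-3, 5], y = -t^3/2 - 3*t^2/2 + 21*t/2 + 85/2 is on top; that piece has area ∫[-3,5] (-t^3/2 - 3*t^2/2 + 25*t/2 + 75/2) dt = 256.
Total enclosed area = 6 + 256 = 262.

262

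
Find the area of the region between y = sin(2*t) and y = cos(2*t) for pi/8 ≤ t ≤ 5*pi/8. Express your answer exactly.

sqrt(2)

On [pi/8, 5*pi/8], (sin(2*t)) - (cos(2*t)) = sin(2*t) - cos(2*t) is ≥ 0 throughout, so the area is a single integral of |sin(2*t) - cos(2*t)|.
∫[pi/8,5*pi/8] (sin(2*t) - cos(2*t)) dt = sqrt(2).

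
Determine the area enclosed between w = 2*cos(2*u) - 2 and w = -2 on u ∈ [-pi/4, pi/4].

On [-pi/4, pi/4], (2*cos(2*u) - 2) - (-2) = 2*cos(2*u) is ≥ 0 throughout, so the area is a single integral of |2*cos(2*u)|.
∫[-pi/4,pi/4] (2*cos(2*u)) du = 2.

2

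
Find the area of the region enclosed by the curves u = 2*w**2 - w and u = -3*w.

1/3

Both boundary curves give u as a function of w, so integrate with respect to w. Setting them equal: 2*w**2 + 2*w = 0, i.e. 2*w*(w + 1) = 0, so they meet at w = -1, 0.
For w in [-1, 0], u = 2*w**2 - w is on the left; area = ∫[-1,0] (-(2*w**2 + 2*w)) dw = 1/3.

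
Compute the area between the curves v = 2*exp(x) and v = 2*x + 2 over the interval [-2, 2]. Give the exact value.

On [-2, 2], (2*exp(x)) - (2*x + 2) = -2*x + 2*exp(x) - 2 is ≥ 0 throughout, so the area is a single integral of |-2*x + 2*exp(x) - 2|.
∫[-2,2] (-2*x + 2*exp(x) - 2) dx = -8 - 2*exp(-2) + 2*exp(2).

-8 - 2*exp(-2) + 2*exp(2)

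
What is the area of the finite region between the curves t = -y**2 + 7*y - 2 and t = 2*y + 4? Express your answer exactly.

Both boundary curves give t as a function of y, so integrate with respect to y. Setting them equal: -y**2 + 5*y - 6 = 0, i.e. -(y - 3)*(y - 2) = 0, so they meet at y = 2, 3.
For y in [2, 3], t = -y**2 + 7*y - 2 is on the right; area = ∫[2,3] (-y**2 + 5*y - 6) dy = 1/6.

1/6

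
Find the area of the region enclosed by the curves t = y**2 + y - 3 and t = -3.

1/6

Both boundary curves give t as a function of y, so integrate with respect to y. Setting them equal: y**2 + y = 0, i.e. y*(y + 1) = 0, so they meet at y = -1, 0.
For y in [-1, 0], t = y**2 + y - 3 is on the left; area = ∫[-1,0] (-(y**2 + y)) dy = 1/6.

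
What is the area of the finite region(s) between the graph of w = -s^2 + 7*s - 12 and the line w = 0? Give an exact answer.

The curve meets the s-axis where -s^2 + 7*s - 12 = 0, i.e. -(s - 4)*(s - 3) = 0, at s = 3, 4.
On [3, 4] the curve lies above the axis; ∫[3,4] (-s^2 + 7*s - 12) ds = 1/6, giving area 1/6.

1/6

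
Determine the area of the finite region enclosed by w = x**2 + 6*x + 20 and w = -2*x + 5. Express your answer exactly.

Set the curves equal: x**2 + 6*x + 20 = -2*x + 5, so x**2 + 8*x + 15 = 0, which factors as (x + 3)*(x + 5) = 0. The curves meet at x = -5, -3.
On [-5, -3], w = -2*x + 5 is on top; that piece has area ∫[-5,-3] (-(x**2 + 8*x + 15)) dx = 4/3.

4/3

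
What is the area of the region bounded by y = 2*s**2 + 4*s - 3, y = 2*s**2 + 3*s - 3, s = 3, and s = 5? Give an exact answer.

8

On [3, 5], (2*s**2 + 4*s - 3) - (2*s**2 + 3*s - 3) = s is ≥ 0 throughout, so the area is a single integral of |s|.
∫[3,5] (s) ds = 8.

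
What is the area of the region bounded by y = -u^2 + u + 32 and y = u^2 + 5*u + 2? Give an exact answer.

Set the curves equal: -u^2 + u + 32 = u^2 + 5*u + 2, so -2*u^2 - 4*u + 30 = 0, which factors as -2*(u - 3)*(u + 5) = 0. The curves meet at u = -5, 3.
On [-5, 3], y = -u^2 + u + 32 is on top; that piece has area ∫[-5,3] (-2*u^2 - 4*u + 30) du = 512/3.

512/3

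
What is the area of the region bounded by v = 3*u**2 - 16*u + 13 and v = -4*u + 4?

4

Set the curves equal: 3*u**2 - 16*u + 13 = -4*u + 4, so 3*u**2 - 12*u + 9 = 0, which factors as 3*(u - 3)*(u - 1) = 0. The curves meet at u = 1, 3.
On [1, 3], v = -4*u + 4 is on top; that piece has area ∫[1,3] (-(3*u**2 - 12*u + 9)) du = 4.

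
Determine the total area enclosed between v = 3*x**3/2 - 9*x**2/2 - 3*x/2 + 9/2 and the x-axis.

The curve meets the x-axis where 3*x**3/2 - 9*x**2/2 - 3*x/2 + 9/2 = 0, i.e. 3*(x - 3)*(x - 1)*(x + 1)/2 = 0, at x = -1, 1, 3.
On [-1, 1] the curve lies above the axis; ∫[-1,1] (3*x**3/2 - 9*x**2/2 - 3*x/2 + 9/2) dx = 6, giving area 6.
On [1, 3] the curve lies below the axis; ∫[1,3] (3*x**3/2 - 9*x**2/2 - 3*x/2 + 9/2) dx = -6, giving area 6.
Total area = 6 + 6 = 12.

12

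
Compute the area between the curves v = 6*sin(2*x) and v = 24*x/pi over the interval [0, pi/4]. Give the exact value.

On [0, pi/4], (6*sin(2*x)) - (24*x/pi) = -24*x/pi + 6*sin(2*x) is ≥ 0 throughout, so the area is a single integral of |-24*x/pi + 6*sin(2*x)|.
∫[0,pi/4] (-24*x/pi + 6*sin(2*x)) dx = 3 - 3*pi/4.

3 - 3*pi/4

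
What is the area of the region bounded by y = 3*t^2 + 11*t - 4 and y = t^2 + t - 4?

Set the curves equal: 3*t^2 + 11*t - 4 = t^2 + t - 4, so 2*t^2 + 10*t = 0, which factors as 2*t*(t + 5) = 0. The curves meet at t = -5, 0.
On [-5, 0], y = t^2 + t - 4 is on top; that piece has area ∫[-5,0] (-(2*t^2 + 10*t)) dt = 125/3.

125/3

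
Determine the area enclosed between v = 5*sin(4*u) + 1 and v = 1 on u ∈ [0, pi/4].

5/2

On [0, pi/4], (5*sin(4*u) + 1) - (1) = 5*sin(4*u) is ≥ 0 throughout, so the area is a single integral of |5*sin(4*u)|.
∫[0,pi/4] (5*sin(4*u)) du = 5/2.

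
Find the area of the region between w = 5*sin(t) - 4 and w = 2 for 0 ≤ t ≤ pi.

-10 + 6*pi

On [0, pi], (5*sin(t) - 4) - (2) = 5*sin(t) - 6 is ≤ 0 throughout, so the area is a single integral of |5*sin(t) - 6|.
∫[0,pi] (5*sin(t) - 6) dt = 10 - 6*pi; the area of that piece is -10 + 6*pi.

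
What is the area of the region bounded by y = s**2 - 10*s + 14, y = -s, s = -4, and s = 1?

955/6

On [-4, 1], (s**2 - 10*s + 14) - (-s) = s**2 - 9*s + 14 is ≥ 0 throughout, so the area is a single integral of |s**2 - 9*s + 14|.
∫[-4,1] (s**2 - 9*s + 14) ds = 955/6.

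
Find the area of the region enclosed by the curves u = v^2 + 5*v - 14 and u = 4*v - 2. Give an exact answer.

343/6

Both boundary curves give u as a function of v, so integrate with respect to v. Setting them equal: v^2 + v - 12 = 0, i.e. (v - 3)*(v + 4) = 0, so they meet at v = -4, 3.
For v in [-4, 3], u = v^2 + 5*v - 14 is on the left; area = ∫[-4,3] (-(v^2 + v - 12)) dv = 343/6.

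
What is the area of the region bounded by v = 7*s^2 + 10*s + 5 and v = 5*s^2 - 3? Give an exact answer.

9

Set the curves equal: 7*s^2 + 10*s + 5 = 5*s^2 - 3, so 2*s^2 + 10*s + 8 = 0, which factors as 2*(s + 1)*(s + 4) = 0. The curves meet at s = -4, -1.
On [-4, -1], v = 5*s^2 - 3 is on top; that piece has area ∫[-4,-1] (-(2*s^2 + 10*s + 8)) ds = 9.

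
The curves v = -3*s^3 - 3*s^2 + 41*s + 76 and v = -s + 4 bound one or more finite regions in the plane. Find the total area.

Set the curves equal: -3*s^3 - 3*s^2 + 41*s + 76 = -s + 4, so -3*s^3 - 3*s^2 + 42*s + 72 = 0, which factors as -3*(s - 4)*(s + 2)*(s + 3) = 0. The curves meet at s = -3, -2, 4.
On [-3, -2], v = -s + 4 is on top; that piece has area ∫[-3,-2] (-(-3*s^3 - 3*s^2 + 42*s + 72)) ds = 13/4.
On [-2, 4], v = -3*s^3 - 3*s^2 + 41*s + 76 is on top; that piece has area ∫[-2,4] (-3*s^3 - 3*s^2 + 42*s + 72) ds = 432.
Total enclosed area = 13/4 + 432 = 1741/4.

1741/4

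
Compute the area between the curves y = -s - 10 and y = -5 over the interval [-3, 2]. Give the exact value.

45/2

On [-3, 2], (-s - 10) - (-5) = -s - 5 is ≤ 0 throughout, so the area is a single integral of |-s - 5|.
∫[-3,2] (-s - 5) ds = -45/2; the area of that piece is 45/2.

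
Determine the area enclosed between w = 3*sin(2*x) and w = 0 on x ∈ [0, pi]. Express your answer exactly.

6

The difference (3*sin(2*x)) - (0) = 3*sin(2*x) changes sign at x = pi/2 inside [0, pi], so split the integral there.
∫[0,pi/2] (3*sin(2*x)) dx = 3.
∫[pi/2,pi] (3*sin(2*x)) dx = -3; the area of that piece is 3.
Total area = 3 + 3 = 6.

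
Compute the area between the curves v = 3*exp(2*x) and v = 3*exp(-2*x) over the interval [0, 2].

-3 + 3*exp(-4)/2 + 3*exp(4)/2

On [0, 2], (3*exp(2*x)) - (3*exp(-2*x)) = 3*exp(2*x) - 3*exp(-2*x) is ≥ 0 throughout, so the area is a single integral of |3*exp(2*x) - 3*exp(-2*x)|.
∫[0,2] (3*exp(2*x) - 3*exp(-2*x)) dx = -3 + 3*exp(-4)/2 + 3*exp(4)/2.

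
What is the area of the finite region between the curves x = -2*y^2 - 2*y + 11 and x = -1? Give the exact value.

Both boundary curves give x as a function of y, so integrate with respect to y. Setting them equal: -2*y^2 - 2*y + 12 = 0, i.e. -2*(y - 2)*(y + 3) = 0, so they meet at y = -3, 2.
For y in [-3, 2], x = -2*y^2 - 2*y + 11 is on the right; area = ∫[-3,2] (-2*y^2 - 2*y + 12) dy = 125/3.

125/3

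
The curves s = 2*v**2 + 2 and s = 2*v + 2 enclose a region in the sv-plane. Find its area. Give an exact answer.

1/3

Both boundary curves give s as a function of v, so integrate with respect to v. Setting them equal: 2*v**2 - 2*v = 0, i.e. 2*v*(v - 1) = 0, so they meet at v = 0, 1.
For v in [0, 1], s = 2*v**2 + 2 is on the left; area = ∫[0,1] (-(2*v**2 - 2*v)) dv = 1/3.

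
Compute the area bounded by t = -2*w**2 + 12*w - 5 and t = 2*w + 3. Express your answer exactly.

9

Both boundary curves give t as a function of w, so integrate with respect to w. Setting them equal: -2*w**2 + 10*w - 8 = 0, i.e. -2*(w - 4)*(w - 1) = 0, so they meet at w = 1, 4.
For w in [1, 4], t = -2*w**2 + 12*w - 5 is on the right; area = ∫[1,4] (-2*w**2 + 10*w - 8) dw = 9.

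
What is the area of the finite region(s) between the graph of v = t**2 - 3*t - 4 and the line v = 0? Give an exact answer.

125/6

The curve meets the t-axis where t**2 - 3*t - 4 = 0, i.e. (t - 4)*(t + 1) = 0, at t = -1, 4.
On [-1, 4] the curve lies below the axis; ∫[-1,4] (t**2 - 3*t - 4) dt = -125/6, giving area 125/6.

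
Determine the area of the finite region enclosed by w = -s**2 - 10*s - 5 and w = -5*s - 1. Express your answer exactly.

9/2

Set the curves equal: -s**2 - 10*s - 5 = -5*s - 1, so -s**2 - 5*s - 4 = 0, which factors as -(s + 1)*(s + 4) = 0. The curves meet at s = -4, -1.
On [-4, -1], w = -s**2 - 10*s - 5 is on top; that piece has area ∫[-4,-1] (-s**2 - 5*s - 4) ds = 9/2.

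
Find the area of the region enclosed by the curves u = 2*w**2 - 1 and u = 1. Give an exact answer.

8/3

Both boundary curves give u as a function of w, so integrate with respect to w. Setting them equal: 2*w**2 - 2 = 0, i.e. 2*(w - 1)*(w + 1) = 0, so they meet at w = -1, 1.
For w in [-1, 1], u = 2*w**2 - 1 is on the left; area = ∫[-1,1] (-(2*w**2 - 2)) dw = 8/3.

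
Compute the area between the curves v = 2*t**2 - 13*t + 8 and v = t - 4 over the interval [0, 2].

10

The difference (2*t**2 - 13*t + 8) - (t - 4) = 2*t**2 - 14*t + 12 changes sign at t = 1 inside [0, 2], so split the integral there.
∫[0,1] (2*t**2 - 14*t + 12) dt = 17/3.
∫[1,2] (2*t**2 - 14*t + 12) dt = -13/3; the area of that piece is 13/3.
Total area = 17/3 + 13/3 = 10.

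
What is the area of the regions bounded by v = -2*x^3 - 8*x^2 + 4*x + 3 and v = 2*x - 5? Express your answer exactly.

253/6

Set the curves equal: -2*x^3 - 8*x^2 + 4*x + 3 = 2*x - 5, so -2*x^3 - 8*x^2 + 2*x + 8 = 0, which factors as -2*(x - 1)*(x + 1)*(x + 4) = 0. The curves meet at x = -4, -1, 1.
On [-4, -1], v = 2*x - 5 is on top; that piece has area ∫[-4,-1] (-(-2*x^3 - 8*x^2 + 2*x + 8)) dx = 63/2.
On [-1, 1], v = -2*x^3 - 8*x^2 + 4*x + 3 is on top; that piece has area ∫[-1,1] (-2*x^3 - 8*x^2 + 2*x + 8) dx = 32/3.
Total enclosed area = 63/2 + 32/3 = 253/6.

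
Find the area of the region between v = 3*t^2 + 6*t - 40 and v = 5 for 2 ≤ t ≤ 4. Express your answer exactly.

The difference (3*t^2 + 6*t - 40) - (5) = 3*t^2 + 6*t - 45 changes sign at t = 3 inside [2, 4], so split the integral there.
∫[2,3] (3*t^2 + 6*t - 45) dt = -11; the area of that piece is 11.
∫[3,4] (3*t^2 + 6*t - 45) dt = 13.
Total area = 11 + 13 = 24.

24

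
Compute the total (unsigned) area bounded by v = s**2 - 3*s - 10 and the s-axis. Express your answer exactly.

343/6

The curve meets the s-axis where s**2 - 3*s - 10 = 0, i.e. (s - 5)*(s + 2) = 0, at s = -2, 5.
On [-2, 5] the curve lies below the axis; ∫[-2,5] (s**2 - 3*s - 10) ds = -343/6, giving area 343/6.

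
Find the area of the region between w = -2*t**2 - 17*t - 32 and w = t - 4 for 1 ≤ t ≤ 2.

179/3

On [1, 2], (-2*t**2 - 17*t - 32) - (t - 4) = -2*t**2 - 18*t - 28 is ≤ 0 throughout, so the area is a single integral of |-2*t**2 - 18*t - 28|.
∫[1,2] (-2*t**2 - 18*t - 28) dt = -179/3; the area of that piece is 179/3.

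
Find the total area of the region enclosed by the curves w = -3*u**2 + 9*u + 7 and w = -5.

125/2

Set the curves equal: -3*u**2 + 9*u + 7 = -5, so -3*u**2 + 9*u + 12 = 0, which factors as -3*(u - 4)*(u + 1) = 0. The curves meet at u = -1, 4.
On [-1, 4], w = -3*u**2 + 9*u + 7 is on top; that piece has area ∫[-1,4] (-3*u**2 + 9*u + 12) du = 125/2.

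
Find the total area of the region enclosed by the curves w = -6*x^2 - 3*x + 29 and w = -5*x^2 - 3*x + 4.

500/3

Set the curves equal: -6*x^2 - 3*x + 29 = -5*x^2 - 3*x + 4, so -x^2 + 25 = 0, which factors as -(x - 5)*(x + 5) = 0. The curves meet at x = -5, 5.
On [-5, 5], w = -6*x^2 - 3*x + 29 is on top; that piece has area ∫[-5,5] (-x^2 + 25) dx = 500/3.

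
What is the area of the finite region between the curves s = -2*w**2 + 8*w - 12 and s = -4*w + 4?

8/3

Both boundary curves give s as a function of w, so integrate with respect to w. Setting them equal: -2*w**2 + 12*w - 16 = 0, i.e. -2*(w - 4)*(w - 2) = 0, so they meet at w = 2, 4.
For w in [2, 4], s = -2*w**2 + 8*w - 12 is on the right; area = ∫[2,4] (-2*w**2 + 12*w - 16) dw = 8/3.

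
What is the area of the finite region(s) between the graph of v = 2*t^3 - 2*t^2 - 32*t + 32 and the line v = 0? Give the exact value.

863/3

The curve meets the t-axis where 2*t^3 - 2*t^2 - 32*t + 32 = 0, i.e. 2*(t - 4)*(t - 1)*(t + 4) = 0, at t = -4, 1, 4.
On [-4, 1] the curve lies above the axis; ∫[-4,1] (2*t^3 - 2*t^2 - 32*t + 32) dt = 1375/6, giving area 1375/6.
On [1, 4] the curve lies below the axis; ∫[1,4] (2*t^3 - 2*t^2 - 32*t + 32) dt = -117/2, giving area 117/2.
Total area = 1375/6 + 117/2 = 863/3.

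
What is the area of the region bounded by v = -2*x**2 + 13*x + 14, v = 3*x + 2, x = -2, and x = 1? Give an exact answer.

The difference (-2*x**2 + 13*x + 14) - (3*x + 2) = -2*x**2 + 10*x + 12 changes sign at x = -1 inside [-2, 1], so split the integral there.
∫[-2,-1] (-2*x**2 + 10*x + 12) dx = -23/3; the area of that piece is 23/3.
∫[-1,1] (-2*x**2 + 10*x + 12) dx = 68/3.
Total area = 23/3 + 68/3 = 91/3.

91/3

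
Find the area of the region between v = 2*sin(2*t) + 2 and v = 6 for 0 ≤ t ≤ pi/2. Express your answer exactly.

-2 + 2*pi

On [0, pi/2], (2*sin(2*t) + 2) - (6) = 2*sin(2*t) - 4 is ≤ 0 throughout, so the area is a single integral of |2*sin(2*t) - 4|.
∫[0,pi/2] (2*sin(2*t) - 4) dt = 2 - 2*pi; the area of that piece is -2 + 2*pi.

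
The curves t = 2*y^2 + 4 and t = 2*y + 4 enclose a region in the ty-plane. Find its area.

Both boundary curves give t as a function of y, so integrate with respect to y. Setting them equal: 2*y^2 - 2*y = 0, i.e. 2*y*(y - 1) = 0, so they meet at y = 0, 1.
For y in [0, 1], t = 2*y^2 + 4 is on the left; area = ∫[0,1] (-(2*y^2 - 2*y)) dy = 1/3.

1/3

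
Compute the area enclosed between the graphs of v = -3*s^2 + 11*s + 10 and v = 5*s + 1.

Set the curves equal: -3*s^2 + 11*s + 10 = 5*s + 1, so -3*s^2 + 6*s + 9 = 0, which factors as -3*(s - 3)*(s + 1) = 0. The curves meet at s = -1, 3.
On [-1, 3], v = -3*s^2 + 11*s + 10 is on top; that piece has area ∫[-1,3] (-3*s^2 + 6*s + 9) ds = 32.

32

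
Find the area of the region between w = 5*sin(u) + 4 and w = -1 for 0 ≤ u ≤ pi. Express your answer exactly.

10 + 5*pi

On [0, pi], (5*sin(u) + 4) - (-1) = 5*sin(u) + 5 is ≥ 0 throughout, so the area is a single integral of |5*sin(u) + 5|.
∫[0,pi] (5*sin(u) + 5) du = 10 + 5*pi.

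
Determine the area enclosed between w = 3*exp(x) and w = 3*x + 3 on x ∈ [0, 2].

-15 + 3*exp(2)

On [0, 2], (3*exp(x)) - (3*x + 3) = -3*x + 3*exp(x) - 3 is ≥ 0 throughout, so the area is a single integral of |-3*x + 3*exp(x) - 3|.
∫[0,2] (-3*x + 3*exp(x) - 3) dx = -15 + 3*exp(2).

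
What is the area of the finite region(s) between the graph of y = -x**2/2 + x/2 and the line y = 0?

The curve meets the x-axis where -x**2/2 + x/2 = 0, i.e. -x*(x - 1)/2 = 0, at x = 0, 1.
On [0, 1] the curve lies above the axis; ∫[0,1] (-x**2/2 + x/2) dx = 1/12, giving area 1/12.

1/12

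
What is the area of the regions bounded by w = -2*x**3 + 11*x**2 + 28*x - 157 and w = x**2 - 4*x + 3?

Set the curves equal: -2*x**3 + 11*x**2 + 28*x - 157 = x**2 - 4*x + 3, so -2*x**3 + 10*x**2 + 32*x - 160 = 0, which factors as -2*(x - 5)*(x - 4)*(x + 4) = 0. The curves meet at x = -4, 4, 5.
On [-4, 4], w = x**2 - 4*x + 3 is on top; that piece has area ∫[-4,4] (-(-2*x**3 + 10*x**2 + 32*x - 160)) dx = 2560/3.
On [4, 5], w = -2*x**3 + 11*x**2 + 28*x - 157 is on top; that piece has area ∫[4,5] (-2*x**3 + 10*x**2 + 32*x - 160) dx = 17/6.
Total enclosed area = 2560/3 + 17/6 = 5137/6.

5137/6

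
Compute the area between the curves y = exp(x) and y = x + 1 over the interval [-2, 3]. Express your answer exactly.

On [-2, 3], (exp(x)) - (x + 1) = -x + exp(x) - 1 is ≥ 0 throughout, so the area is a single integral of |-x + exp(x) - 1|.
∫[-2,3] (-x + exp(x) - 1) dx = -15/2 - exp(-2) + exp(3).

-15/2 - exp(-2) + exp(3)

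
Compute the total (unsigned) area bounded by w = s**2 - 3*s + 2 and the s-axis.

The curve meets the s-axis where s**2 - 3*s + 2 = 0, i.e. (s - 2)*(s - 1) = 0, at s = 1, 2.
On [1, 2] the curve lies below the axis; ∫[1,2] (s**2 - 3*s + 2) ds = -1/6, giving area 1/6.

1/6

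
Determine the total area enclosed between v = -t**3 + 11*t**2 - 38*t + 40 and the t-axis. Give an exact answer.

The curve meets the t-axis where -t**3 + 11*t**2 - 38*t + 40 = 0, i.e. -(t - 5)*(t - 4)*(t - 2) = 0, at t = 2, 4, 5.
On [2, 4] the curve lies below the axis; ∫[2,4] (-t**3 + 11*t**2 - 38*t + 40) dt = -8/3, giving area 8/3.
On [4, 5] the curve lies above the axis; ∫[4,5] (-t**3 + 11*t**2 - 38*t + 40) dt = 5/12, giving area 5/12.
Total area = 8/3 + 5/12 = 37/12.

37/12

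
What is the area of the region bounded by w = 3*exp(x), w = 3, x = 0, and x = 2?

-9 + 3*exp(2)

On [0, 2], (3*exp(x)) - (3) = 3*exp(x) - 3 is ≥ 0 throughout, so the area is a single integral of |3*exp(x) - 3|.
∫[0,2] (3*exp(x) - 3) dx = -9 + 3*exp(2).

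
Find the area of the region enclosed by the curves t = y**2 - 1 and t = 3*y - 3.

1/6

Both boundary curves give t as a function of y, so integrate with respect to y. Setting them equal: y**2 - 3*y + 2 = 0, i.e. (y - 2)*(y - 1) = 0, so they meet at y = 1, 2.
For y in [1, 2], t = y**2 - 1 is on the left; area = ∫[1,2] (-(y**2 - 3*y + 2)) dy = 1/6.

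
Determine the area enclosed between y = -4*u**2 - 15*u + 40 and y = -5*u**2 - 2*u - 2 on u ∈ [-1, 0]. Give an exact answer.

On [-1, 0], (-4*u**2 - 15*u + 40) - (-5*u**2 - 2*u - 2) = u**2 - 13*u + 42 is ≥ 0 throughout, so the area is a single integral of |u**2 - 13*u + 42|.
∫[-1,0] (u**2 - 13*u + 42) du = 293/6.

293/6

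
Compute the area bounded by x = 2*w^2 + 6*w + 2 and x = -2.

Both boundary curves give x as a function of w, so integrate with respect to w. Setting them equal: 2*w^2 + 6*w + 4 = 0, i.e. 2*(w + 1)*(w + 2) = 0, so they meet at w = -2, -1.
For w in [-2, -1], x = 2*w^2 + 6*w + 2 is on the left; area = ∫[-2,-1] (-(2*w^2 + 6*w + 4)) dw = 1/3.

1/3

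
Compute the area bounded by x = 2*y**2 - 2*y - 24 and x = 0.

Both boundary curves give x as a function of y, so integrate with respect to y. Setting them equal: 2*y**2 - 2*y - 24 = 0, i.e. 2*(y - 4)*(y + 3) = 0, so they meet at y = -3, 4.
For y in [-3, 4], x = 2*y**2 - 2*y - 24 is on the left; area = ∫[-3,4] (-(2*y**2 - 2*y - 24)) dy = 343/3.

343/3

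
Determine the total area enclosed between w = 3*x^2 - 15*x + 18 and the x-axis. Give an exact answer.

The curve meets the x-axis where 3*x^2 - 15*x + 18 = 0, i.e. 3*(x - 3)*(x - 2) = 0, at x = 2, 3.
On [2, 3] the curve lies below the axis; ∫[2,3] (3*x^2 - 15*x + 18) dx = -1/2, giving area 1/2.

1/2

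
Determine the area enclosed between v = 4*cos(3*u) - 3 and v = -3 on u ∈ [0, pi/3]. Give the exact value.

The difference (4*cos(3*u) - 3) - (-3) = 4*cos(3*u) changes sign at u = pi/6 inside [0, pi/3], so split the integral there.
∫[0,pi/6] (4*cos(3*u)) du = 4/3.
∫[pi/6,pi/3] (4*cos(3*u)) du = -4/3; the area of that piece is 4/3.
Total area = 4/3 + 4/3 = 8/3.

8/3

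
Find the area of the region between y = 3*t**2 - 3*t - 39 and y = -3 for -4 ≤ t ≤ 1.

231/2

The difference (3*t**2 - 3*t - 39) - (-3) = 3*t**2 - 3*t - 36 changes sign at t = -3 inside [-4, 1], so split the integral there.
∫[-4,-3] (3*t**2 - 3*t - 36) dt = 23/2.
∫[-3,1] (3*t**2 - 3*t - 36) dt = -104; the area of that piece is 104.
Total area = 23/2 + 104 = 231/2.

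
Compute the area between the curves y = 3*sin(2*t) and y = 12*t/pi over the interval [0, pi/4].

3/2 - 3*pi/8

On [0, pi/4], (3*sin(2*t)) - (12*t/pi) = -12*t/pi + 3*sin(2*t) is ≥ 0 throughout, so the area is a single integral of |-12*t/pi + 3*sin(2*t)|.
∫[0,pi/4] (-12*t/pi + 3*sin(2*t)) dt = 3/2 - 3*pi/8.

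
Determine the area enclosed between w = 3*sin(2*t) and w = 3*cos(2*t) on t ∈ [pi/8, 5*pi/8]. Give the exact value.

3*sqrt(2)

On [pi/8, 5*pi/8], (3*sin(2*t)) - (3*cos(2*t)) = 3*sin(2*t) - 3*cos(2*t) is ≥ 0 throughout, so the area is a single integral of |3*sin(2*t) - 3*cos(2*t)|.
∫[pi/8,5*pi/8] (3*sin(2*t) - 3*cos(2*t)) dt = 3*sqrt(2).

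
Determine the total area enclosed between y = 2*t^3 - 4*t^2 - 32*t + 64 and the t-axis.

The curve meets the t-axis where 2*t^3 - 4*t^2 - 32*t + 64 = 0, i.e. 2*(t - 4)*(t - 2)*(t + 4) = 0, at t = -4, 2, 4.
On [-4, 2] the curve lies above the axis; ∫[-4,2] (2*t^3 - 4*t^2 - 32*t + 64) dt = 360, giving area 360.
On [2, 4] the curve lies below the axis; ∫[2,4] (2*t^3 - 4*t^2 - 32*t + 64) dt = -56/3, giving area 56/3.
Total area = 360 + 56/3 = 1136/3.

1136/3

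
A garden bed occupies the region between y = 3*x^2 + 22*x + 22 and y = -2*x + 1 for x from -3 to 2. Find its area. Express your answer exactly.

The difference (3*x^2 + 22*x + 22) - (-2*x + 1) = 3*x^2 + 24*x + 21 changes sign at x = -1 inside [-3, 2], so split the integral there.
∫[-3,-1] (3*x^2 + 24*x + 21) dx = -28; the area of that piece is 28.
∫[-1,2] (3*x^2 + 24*x + 21) dx = 108.
Total area = 28 + 108 = 136.

136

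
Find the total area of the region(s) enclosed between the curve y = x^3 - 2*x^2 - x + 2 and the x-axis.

The curve meets the x-axis where x^3 - 2*x^2 - x + 2 = 0, i.e. (x - 2)*(x - 1)*(x + 1) = 0, at x = -1, 1, 2.
On [-1, 1] the curve lies above the axis; ∫[-1,1] (x^3 - 2*x^2 - x + 2) dx = 8/3, giving area 8/3.
On [1, 2] the curve lies below the axis; ∫[1,2] (x^3 - 2*x^2 - x + 2) dx = -5/12, giving area 5/12.
Total area = 8/3 + 5/12 = 37/12.

37/12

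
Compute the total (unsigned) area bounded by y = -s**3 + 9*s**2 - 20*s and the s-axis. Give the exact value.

131/4

The curve meets the s-axis where -s**3 + 9*s**2 - 20*s = 0, i.e. -s*(s - 5)*(s - 4) = 0, at s = 0, 4, 5.
On [0, 4] the curve lies below the axis; ∫[0,4] (-s**3 + 9*s**2 - 20*s) ds = -32, giving area 32.
On [4, 5] the curve lies above the axis; ∫[4,5] (-s**3 + 9*s**2 - 20*s) ds = 3/4, giving area 3/4.
Total area = 32 + 3/4 = 131/4.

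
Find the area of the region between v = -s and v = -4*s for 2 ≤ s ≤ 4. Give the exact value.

On [2, 4], (-s) - (-4*s) = 3*s is ≥ 0 throughout, so the area is a single integral of |3*s|.
∫[2,4] (3*s) ds = 18.

18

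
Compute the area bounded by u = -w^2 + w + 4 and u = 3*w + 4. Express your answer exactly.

4/3

Both boundary curves give u as a function of w, so integrate with respect to w. Setting them equal: -w^2 - 2*w = 0, i.e. -w*(w + 2) = 0, so they meet at w = -2, 0.
For w in [-2, 0], u = -w^2 + w + 4 is on the right; area = ∫[-2,0] (-w^2 - 2*w) dw = 4/3.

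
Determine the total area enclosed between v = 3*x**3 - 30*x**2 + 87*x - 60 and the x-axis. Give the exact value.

71/2

The curve meets the x-axis where 3*x**3 - 30*x**2 + 87*x - 60 = 0, i.e. 3*(x - 5)*(x - 4)*(x - 1) = 0, at x = 1, 4, 5.
On [1, 4] the curve lies above the axis; ∫[1,4] (3*x**3 - 30*x**2 + 87*x - 60) dx = 135/4, giving area 135/4.
On [4, 5] the curve lies below the axis; ∫[4,5] (3*x**3 - 30*x**2 + 87*x - 60) dx = -7/4, giving area 7/4.
Total area = 135/4 + 7/4 = 71/2.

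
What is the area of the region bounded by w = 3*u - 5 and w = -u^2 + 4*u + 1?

125/6

Set the curves equal: 3*u - 5 = -u^2 + 4*u + 1, so u^2 - u - 6 = 0, which factors as (u - 3)*(u + 2) = 0. The curves meet at u = -2, 3.
On [-2, 3], w = -u^2 + 4*u + 1 is on top; that piece has area ∫[-2,3] (-(u^2 - u - 6)) du = 125/6.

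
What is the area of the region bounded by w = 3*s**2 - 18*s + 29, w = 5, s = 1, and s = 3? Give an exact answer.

The difference (3*s**2 - 18*s + 29) - (5) = 3*s**2 - 18*s + 24 changes sign at s = 2 inside [1, 3], so split the integral there.
∫[1,2] (3*s**2 - 18*s + 24) ds = 4.
∫[2,3] (3*s**2 - 18*s + 24) ds = -2; the area of that piece is 2.
Total area = 4 + 2 = 6.

6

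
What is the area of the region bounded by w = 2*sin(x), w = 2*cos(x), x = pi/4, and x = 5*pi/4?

4*sqrt(2)

On [pi/4, 5*pi/4], (2*sin(x)) - (2*cos(x)) = 2*sin(x) - 2*cos(x) is ≥ 0 throughout, so the area is a single integral of |2*sin(x) - 2*cos(x)|.
∫[pi/4,5*pi/4] (2*sin(x) - 2*cos(x)) dx = 4*sqrt(2).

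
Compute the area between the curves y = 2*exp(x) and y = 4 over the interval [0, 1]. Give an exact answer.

The difference (2*exp(x)) - (4) = 2*exp(x) - 4 changes sign at x = log(2) inside [0, 1], so split the integral there.
∫[0,log(2)] (2*exp(x) - 4) dx = 2 - log(16); the area of that piece is -2 + log(16).
∫[log(2),1] (2*exp(x) - 4) dx = -8 + 4*log(2) + 2*exp(1).
Total area = (-2 + log(16)) + (-8 + 4*log(2) + 2*exp(1)) = -10 + 2*exp(1) + 8*log(2).

-10 + 2*exp(1) + 8*log(2)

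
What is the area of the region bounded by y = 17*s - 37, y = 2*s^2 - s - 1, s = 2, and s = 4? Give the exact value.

The difference (17*s - 37) - (2*s^2 - s - 1) = -2*s^2 + 18*s - 36 changes sign at s = 3 inside [2, 4], so split the integral there.
∫[2,3] (-2*s^2 + 18*s - 36) ds = -11/3; the area of that piece is 11/3.
∫[3,4] (-2*s^2 + 18*s - 36) ds = 7/3.
Total area = 11/3 + 7/3 = 6.

6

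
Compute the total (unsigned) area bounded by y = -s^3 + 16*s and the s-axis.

128

The curve meets the s-axis where -s^3 + 16*s = 0, i.e. -s*(s - 4)*(s + 4) = 0, at s = -4, 0, 4.
On [-4, 0] the curve lies below the axis; ∫[-4,0] (-s^3 + 16*s) ds = -64, giving area 64.
On [0, 4] the curve lies above the axis; ∫[0,4] (-s^3 + 16*s) ds = 64, giving area 64.
Total area = 64 + 64 = 128.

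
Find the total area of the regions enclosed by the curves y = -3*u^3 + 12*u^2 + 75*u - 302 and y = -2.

Set the curves equal: -3*u^3 + 12*u^2 + 75*u - 302 = -2, so -3*u^3 + 12*u^2 + 75*u - 300 = 0, which factors as -3*(u - 5)*(u - 4)*(u + 5) = 0. The curves meet at u = -5, 4, 5.
On [-5, 4], y = -2 is on top; that piece has area ∫[-5,4] (-(-3*u^3 + 12*u^2 + 75*u - 300)) du = 8019/4.
On [4, 5], y = -3*u^3 + 12*u^2 + 75*u - 302 is on top; that piece has area ∫[4,5] (-3*u^3 + 12*u^2 + 75*u - 300) du = 19/4.
Total enclosed area = 8019/4 + 19/4 = 4019/2.

4019/2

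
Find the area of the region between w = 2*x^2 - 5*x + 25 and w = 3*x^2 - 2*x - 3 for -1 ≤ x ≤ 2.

153/2

On [-1, 2], (2*x^2 - 5*x + 25) - (3*x^2 - 2*x - 3) = -x^2 - 3*x + 28 is ≥ 0 throughout, so the area is a single integral of |-x^2 - 3*x + 28|.
∫[-1,2] (-x^2 - 3*x + 28) dx = 153/2.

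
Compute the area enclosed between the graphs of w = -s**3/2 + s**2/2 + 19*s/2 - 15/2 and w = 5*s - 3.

74/3

Set the curves equal: -s**3/2 + s**2/2 + 19*s/2 - 15/2 = 5*s - 3, so -s**3/2 + s**2/2 + 9*s/2 - 9/2 = 0, which factors as -(s - 3)*(s - 1)*(s + 3)/2 = 0. The curves meet at s = -3, 1, 3.
On [-3, 1], w = 5*s - 3 is on top; that piece has area ∫[-3,1] (-(-s**3/2 + s**2/2 + 9*s/2 - 9/2)) ds = 64/3.
On [1, 3], w = -s**3/2 + s**2/2 + 19*s/2 - 15/2 is on top; that piece has area ∫[1,3] (-s**3/2 + s**2/2 + 9*s/2 - 9/2) ds = 10/3.
Total enclosed area = 64/3 + 10/3 = 74/3.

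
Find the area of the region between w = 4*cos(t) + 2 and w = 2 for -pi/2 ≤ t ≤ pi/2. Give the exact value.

8

On [-pi/2, pi/2], (4*cos(t) + 2) - (2) = 4*cos(t) is ≥ 0 throughout, so the area is a single integral of |4*cos(t)|.
∫[-pi/2,pi/2] (4*cos(t)) dt = 8.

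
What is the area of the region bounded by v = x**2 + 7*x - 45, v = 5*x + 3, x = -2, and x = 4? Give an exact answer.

252

On [-2, 4], (x**2 + 7*x - 45) - (5*x + 3) = x**2 + 2*x - 48 is ≤ 0 throughout, so the area is a single integral of |x**2 + 2*x - 48|.
∫[-2,4] (x**2 + 2*x - 48) dx = -252; the area of that piece is 252.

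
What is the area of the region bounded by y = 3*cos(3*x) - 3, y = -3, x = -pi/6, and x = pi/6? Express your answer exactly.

On [-pi/6, pi/6], (3*cos(3*x) - 3) - (-3) = 3*cos(3*x) is ≥ 0 throughout, so the area is a single integral of |3*cos(3*x)|.
∫[-pi/6,pi/6] (3*cos(3*x)) dx = 2.

2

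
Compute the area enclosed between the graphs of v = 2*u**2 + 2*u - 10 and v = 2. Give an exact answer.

Set the curves equal: 2*u**2 + 2*u - 10 = 2, so 2*u**2 + 2*u - 12 = 0, which factors as 2*(u - 2)*(u + 3) = 0. The curves meet at u = -3, 2.
On [-3, 2], v = 2 is on top; that piece has area ∫[-3,2] (-(2*u**2 + 2*u - 12)) du = 125/3.

125/3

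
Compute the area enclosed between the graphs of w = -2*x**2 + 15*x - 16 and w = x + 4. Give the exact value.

Set the curves equal: -2*x**2 + 15*x - 16 = x + 4, so -2*x**2 + 14*x - 20 = 0, which factors as -2*(x - 5)*(x - 2) = 0. The curves meet at x = 2, 5.
On [2, 5], w = -2*x**2 + 15*x - 16 is on top; that piece has area ∫[2,5] (-2*x**2 + 14*x - 20) dx = 9.

9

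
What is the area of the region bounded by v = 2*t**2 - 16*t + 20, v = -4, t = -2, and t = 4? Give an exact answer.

352/3

The difference (2*t**2 - 16*t + 20) - (-4) = 2*t**2 - 16*t + 24 changes sign at t = 2 inside [-2, 4], so split the integral there.
∫[-2,2] (2*t**2 - 16*t + 24) dt = 320/3.
∫[2,4] (2*t**2 - 16*t + 24) dt = -32/3; the area of that piece is 32/3.
Total area = 320/3 + 32/3 = 352/3.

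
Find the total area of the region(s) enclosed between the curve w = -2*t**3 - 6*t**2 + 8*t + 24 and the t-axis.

The curve meets the t-axis where -2*t**3 - 6*t**2 + 8*t + 24 = 0, i.e. -2*(t - 2)*(t + 2)*(t + 3) = 0, at t = -3, -2, 2.
On [-3, -2] the curve lies below the axis; ∫[-3,-2] (-2*t**3 - 6*t**2 + 8*t + 24) dt = -3/2, giving area 3/2.
On [-2, 2] the curve lies above the axis; ∫[-2,2] (-2*t**3 - 6*t**2 + 8*t + 24) dt = 64, giving area 64.
Total area = 3/2 + 64 = 131/2.

131/2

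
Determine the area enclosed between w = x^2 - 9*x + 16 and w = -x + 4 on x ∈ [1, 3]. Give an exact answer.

The difference (x^2 - 9*x + 16) - (-x + 4) = x^2 - 8*x + 12 changes sign at x = 2 inside [1, 3], so split the integral there.
∫[1,2] (x^2 - 8*x + 12) dx = 7/3.
∫[2,3] (x^2 - 8*x + 12) dx = -5/3; the area of that piece is 5/3.
Total area = 7/3 + 5/3 = 4.

4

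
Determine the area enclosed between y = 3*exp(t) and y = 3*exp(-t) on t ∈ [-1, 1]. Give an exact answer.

-12 + 6*exp(-1) + 6*exp(1)

The difference (3*exp(t)) - (3*exp(-t)) = 3*exp(t) - 3*exp(-t) changes sign at t = 0 inside [-1, 1], so split the integral there.
∫[-1,0] (3*exp(t) - 3*exp(-t)) dt = -3*exp(1) - 3*exp(-1) + 6; the area of that piece is -6 + 3*exp(-1) + 3*exp(1).
∫[0,1] (3*exp(t) - 3*exp(-t)) dt = -6 + 3*exp(-1) + 3*exp(1).
Total area = (-6 + 3*exp(-1) + 3*exp(1)) + (-6 + 3*exp(-1) + 3*exp(1)) = -12 + 6*exp(-1) + 6*exp(1).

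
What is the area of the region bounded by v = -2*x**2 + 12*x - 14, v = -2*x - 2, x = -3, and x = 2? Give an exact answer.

The difference (-2*x**2 + 12*x - 14) - (-2*x - 2) = -2*x**2 + 14*x - 12 changes sign at x = 1 inside [-3, 2], so split the integral there.
∫[-3,1] (-2*x**2 + 14*x - 12) dx = -368/3; the area of that piece is 368/3.
∫[1,2] (-2*x**2 + 14*x - 12) dx = 13/3.
Total area = 368/3 + 13/3 = 127.

127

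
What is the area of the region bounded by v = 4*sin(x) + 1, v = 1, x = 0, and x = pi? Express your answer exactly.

8

On [0, pi], (4*sin(x) + 1) - (1) = 4*sin(x) is ≥ 0 throughout, so the area is a single integral of |4*sin(x)|.
∫[0,pi] (4*sin(x)) dx = 8.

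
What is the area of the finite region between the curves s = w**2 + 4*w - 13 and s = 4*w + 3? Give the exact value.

256/3

Both boundary curves give s as a function of w, so integrate with respect to w. Setting them equal: w**2 - 16 = 0, i.e. (w - 4)*(w + 4) = 0, so they meet at w = -4, 4.
For w in [-4, 4], s = w**2 + 4*w - 13 is on the left; area = ∫[-4,4] (-(w**2 - 16)) dw = 256/3.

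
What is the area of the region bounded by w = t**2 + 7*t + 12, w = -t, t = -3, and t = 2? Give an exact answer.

The difference (t**2 + 7*t + 12) - (-t) = t**2 + 8*t + 12 changes sign at t = -2 inside [-3, 2], so split the integral there.
∫[-3,-2] (t**2 + 8*t + 12) dt = -5/3; the area of that piece is 5/3.
∫[-2,2] (t**2 + 8*t + 12) dt = 160/3.
Total area = 5/3 + 160/3 = 55.

55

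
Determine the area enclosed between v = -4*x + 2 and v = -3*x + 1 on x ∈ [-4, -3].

9/2

On [-4, -3], (-4*x + 2) - (-3*x + 1) = -x + 1 is ≥ 0 throughout, so the area is a single integral of |-x + 1|.
∫[-4,-3] (-x + 1) dx = 9/2.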